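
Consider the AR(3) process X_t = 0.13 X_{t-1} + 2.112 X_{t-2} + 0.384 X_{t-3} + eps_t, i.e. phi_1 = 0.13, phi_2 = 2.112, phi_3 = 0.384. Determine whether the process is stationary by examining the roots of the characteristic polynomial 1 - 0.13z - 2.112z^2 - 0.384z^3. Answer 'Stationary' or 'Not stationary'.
\text{Not stationary}

The AR(p) characteristic polynomial is P(z) = 1 - 0.13z - 2.112z^2 - 0.384z^3.
Stationarity requires all roots to lie outside the unit circle, i.e. |z| > 1 for every root.
Degree 3: look for a simple real root z0 first, then factor out (1 - z/z0) and solve the remaining quadratic.
Testing z0 = 0.625: P(0.625) = 1 + (-0.13)(0.625) + (-2.112)(0.625)^2 + (-0.384)(0.625)^3
  = 1 + (-0.08125) + (-0.825) + (-0.09375) = 0.  So z_0 = 0.625 is a root, |z_0| = 0.625.
Divide out the factor (1 - 1.6 z) = (1 - z/z0) (since 1/z0 = 1.6):
  P(z) = (1 - 1.6 z)(1 + (1.47) z + (0.24) z^2)
  [check: z-coef 1.47 - (1.6) = -0.13; z^2-coef 0.24 - (1.6)(1.47) = -2.112; z^3-coef -(1.6)(0.24) = -0.384.]
Remaining roots from the quadratic factor 1 + (1.47) z + (0.24) z^2:
  Set 1 + (1.47) z + (0.24) z^2 = 0, i.e. a z^2 + b z + c = 0 with a = 0.24, b = 1.47, c = 1.
  Discriminant D = b^2 - 4ac = (1.47)^2 - 4*(0.24)*1 = 2.1609 - (0.96) = 1.2009.
  D >= 0, so the roots are real: z = (-b +/- sqrt(D)) / (2a) = (-1.47 +/- 1.095856) / (0.48).
    z_1 = (-1.47 + 1.095856) / (0.48) = -0.7795,   |z_1| = 0.7795.
    z_2 = (-1.47 - 1.095856) / (0.48) = -5.3455,   |z_2| = 5.3455.
Moduli of all roots: 0.6250, 0.7795, 5.3455.
All moduli strictly greater than 1? No.
Verdict: Not stationary.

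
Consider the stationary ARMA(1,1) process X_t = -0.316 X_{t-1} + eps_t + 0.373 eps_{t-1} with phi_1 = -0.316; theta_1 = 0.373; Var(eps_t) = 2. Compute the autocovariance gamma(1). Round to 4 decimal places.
\gamma(1) = 0.1117

Multiply the model equation by X_{t-k} and take expectations. With theta_0 = psi_0 = 1 and psi_j the MA(infinity) weights, this gives
  gamma(k) - sum_i phi_i gamma(k-i) = c_k,
  c_k = sigma^2 * sum_{j=k..q} theta_j psi_{j-k}   (c_k = 0 for k > q),
using gamma(-m) = gamma(m).
psi-weights needed (psi_j = theta_j + sum_i phi_i psi_{j-i}):
  psi_1 = theta_1 + phi_1 = 0.373 + (-0.316) = 0.057
Right-hand sides:
  c_0 = sigma^2 (1 + theta_1 psi_1) = 2 * (1 + (0.373)(0.057)) = 2 * 1.021261 = 2.042522
  c_1 = sigma^2 theta_1 = 2 * (0.373) = 0.746
  c_2 = 0
Equations for k = 0 and k = 1 (AR order 1):
  gamma(0) = phi_1 gamma(1) + c_0
  gamma(1) = phi_1 gamma(0) + c_1
Substituting the second into the first: gamma(0) (1 - phi_1^2) = c_0 + phi_1 c_1, so
  gamma(0) = (c_0 + phi_1 c_1) / (1 - phi_1^2) = (2.042522 + (-0.316)(0.746)) / (1 - (-0.316)^2) = 1.806786 / 0.900144 = 2.007219.
  gamma(1) = phi_1 gamma(0) + c_1 = (-0.316)(2.007219) + (0.746) = 0.111719.
Therefore gamma(1) = 0.1117 (to 4 decimal places).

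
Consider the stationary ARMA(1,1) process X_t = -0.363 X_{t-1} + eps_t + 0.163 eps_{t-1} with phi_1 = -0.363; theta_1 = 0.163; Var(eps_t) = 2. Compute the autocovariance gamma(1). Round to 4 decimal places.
\gamma(1) = -0.4334

Multiply the model equation by X_{t-k} and take expectations. With theta_0 = psi_0 = 1 and psi_j the MA(infinity) weights, this gives
  gamma(k) - sum_i phi_i gamma(k-i) = c_k,
  c_k = sigma^2 * sum_{j=k..q} theta_j psi_{j-k}   (c_k = 0 for k > q),
using gamma(-m) = gamma(m).
psi-weights needed (psi_j = theta_j + sum_i phi_i psi_{j-i}):
  psi_1 = theta_1 + phi_1 = 0.163 + (-0.363) = -0.2
Right-hand sides:
  c_0 = sigma^2 (1 + theta_1 psi_1) = 2 * (1 + (0.163)(-0.2)) = 2 * 0.9674 = 1.9348
  c_1 = sigma^2 theta_1 = 2 * (0.163) = 0.326
  c_2 = 0
Equations for k = 0 and k = 1 (AR order 1):
  gamma(0) = phi_1 gamma(1) + c_0
  gamma(1) = phi_1 gamma(0) + c_1
Substituting the second into the first: gamma(0) (1 - phi_1^2) = c_0 + phi_1 c_1, so
  gamma(0) = (c_0 + phi_1 c_1) / (1 - phi_1^2) = (1.9348 + (-0.363)(0.326)) / (1 - (-0.363)^2) = 1.816462 / 0.868231 = 2.092141.
  gamma(1) = phi_1 gamma(0) + c_1 = (-0.363)(2.092141) + (0.326) = -0.433447.
Therefore gamma(1) = -0.4334 (to 4 decimal places).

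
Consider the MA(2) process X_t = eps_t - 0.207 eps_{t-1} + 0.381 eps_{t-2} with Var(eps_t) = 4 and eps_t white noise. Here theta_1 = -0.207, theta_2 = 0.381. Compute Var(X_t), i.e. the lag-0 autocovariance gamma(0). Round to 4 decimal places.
\gamma(0) = 4.7520

For an MA(q) process X_t = eps_t + sum_i theta_i eps_{t-i} with
Var(eps_t) = sigma^2, the variance is
  gamma(0) = sigma^2 * (1 + sum_i theta_i^2).
  sum_i theta_i^2 = (-0.207)^2 + (0.381)^2 = 0.042849 + 0.145161 = 0.18801.
  gamma(0) = 4 * (1 + 0.18801) = 4 * 1.18801 = 4.75204, which rounds to 4.7520.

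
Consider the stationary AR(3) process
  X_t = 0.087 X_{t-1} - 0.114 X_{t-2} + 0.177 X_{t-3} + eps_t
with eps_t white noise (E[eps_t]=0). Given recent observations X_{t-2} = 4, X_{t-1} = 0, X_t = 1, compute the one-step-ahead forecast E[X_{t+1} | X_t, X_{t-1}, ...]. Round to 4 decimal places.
E[X_{t+1} \mid \mathcal F_t] = 0.7950

For an AR(p) model X_t = c + sum_i phi_i X_{t-i} + eps_t, the
one-step-ahead conditional mean is
  E[X_{t+1} | X_t, ...] = c + sum_i phi_i X_{t+1-i}.
Substitute known values:
  E[X_{t+1} | ...] = (0.087) * (1) + (-0.114) * (0) + (0.177) * (4)
                   = 0.7950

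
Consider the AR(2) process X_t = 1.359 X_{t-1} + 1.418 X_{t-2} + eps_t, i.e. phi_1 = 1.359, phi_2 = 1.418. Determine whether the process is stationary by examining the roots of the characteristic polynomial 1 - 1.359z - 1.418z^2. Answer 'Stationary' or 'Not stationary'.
\text{Not stationary}

The AR(p) characteristic polynomial is P(z) = 1 - 1.359z - 1.418z^2.
Stationarity requires all roots to lie outside the unit circle, i.e. |z| > 1 for every root.
Set 1 + (-1.359) z + (-1.418) z^2 = 0, i.e. a z^2 + b z + c = 0 with a = -1.418, b = -1.359, c = 1.
Discriminant D = b^2 - 4ac = (-1.359)^2 - 4*(-1.418)*1 = 1.846881 - (-5.672) = 7.518881.
D >= 0, so the roots are real: z = (-b +/- sqrt(D)) / (2a) = (1.359 +/- 2.742058) / (-2.836).
  z_1 = (1.359 + 2.742058) / (-2.836) = -1.4461,   |z_1| = 1.4461.
  z_2 = (1.359 - 2.742058) / (-2.836) = 0.4877,   |z_2| = 0.4877.
Moduli of all roots: 1.4461, 0.4877.
All moduli strictly greater than 1? No.
Verdict: Not stationary.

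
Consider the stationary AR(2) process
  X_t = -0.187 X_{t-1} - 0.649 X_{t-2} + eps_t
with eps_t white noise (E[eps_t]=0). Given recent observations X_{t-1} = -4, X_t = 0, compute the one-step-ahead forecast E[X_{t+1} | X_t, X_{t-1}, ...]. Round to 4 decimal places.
E[X_{t+1} \mid \mathcal F_t] = 2.5960

For an AR(p) model X_t = c + sum_i phi_i X_{t-i} + eps_t, the
one-step-ahead conditional mean is
  E[X_{t+1} | X_t, ...] = c + sum_i phi_i X_{t+1-i}.
Substitute known values:
  E[X_{t+1} | ...] = (-0.187) * (0) + (-0.649) * (-4)
                   = 2.5960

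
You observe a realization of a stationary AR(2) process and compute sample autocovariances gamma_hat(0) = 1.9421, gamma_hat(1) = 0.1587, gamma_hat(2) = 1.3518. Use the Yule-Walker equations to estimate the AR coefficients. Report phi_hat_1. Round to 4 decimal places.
\hat\phi_{1} = 0.0250

The Yule-Walker equations for an AR(p) process read, in matrix form,
  Gamma_p phi = r_p,   with   (Gamma_p)_{ij} = gamma(|i - j|),
                       (r_p)_i = gamma(i),   i,j = 1..p.
Substitute the sample gammas (Toeplitz matrix and right-hand side of size 2):
  Gamma_p = [[1.9421, 0.1587], [0.1587, 1.9421]]
  r_p     = [0.1587, 1.3518]
Written out:
  1.9421 phi_1 + 0.1587 phi_2 = 0.1587
  0.1587 phi_1 + 1.9421 phi_2 = 1.3518
Solve by Cramer's rule:
  det = gamma(0)^2 - gamma(1)^2 = (1.9421)^2 - (0.1587)^2 = 3.77175241 - 0.02518569 = 3.74656672
  phi_hat_1 = [gamma(1) gamma(0) - gamma(1) gamma(2)] / det = [(0.1587)(1.9421) - (0.1587)(1.3518)] / 3.74656672 = 0.09368061 / 3.74656672 = 0.025
  phi_hat_2 = [gamma(0) gamma(2) - gamma(1)^2] / det = [(1.9421)(1.3518) - (0.1587)^2] / 3.74656672 = 2.60014509 / 3.74656672 = 0.694
So phi_hat = [0.0250, 0.6940].
Therefore phi_hat_1 = 0.0250.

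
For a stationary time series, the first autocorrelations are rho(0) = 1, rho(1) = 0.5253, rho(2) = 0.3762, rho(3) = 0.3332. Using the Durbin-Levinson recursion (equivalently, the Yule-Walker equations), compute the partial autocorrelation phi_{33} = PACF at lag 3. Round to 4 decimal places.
\phi_{33} = 0.1270

The PACF at lag k is phi_{kk}, the last component of the solution
to the Yule-Walker system G_k phi = r_k where
  (G_k)_{ij} = rho(|i - j|), (r_k)_i = rho(i), i,j = 1..k.
Equivalently, Durbin-Levinson gives phi_{kk} iteratively:
  phi_{11} = rho(1)
  phi_{kk} = [rho(k) - sum_{j=1..k-1} phi_{k-1,j} rho(k-j)]
            / [1 - sum_{j=1..k-1} phi_{k-1,j} rho(j)],
  phi_{k,j} = phi_{k-1,j} - phi_{kk} phi_{k-1,k-j},  j = 1..k-1.
Step k = 1:
  phi_11 = rho(1) = 0.5253.
Step k = 2:
  phi_22 = [rho(2) - phi_11 rho(1)] / [1 - phi_11 rho(1)] = [0.3762 - (0.5253)(0.5253)] / [1 - (0.5253)(0.5253)]
         = 0.10025991 / 0.72405991 = 0.138469.
  Update: phi_21 = phi_11 - phi_22 phi_11 = 0.5253 - (0.138469)(0.5253) = 0.452562.
Step k = 3:
  phi_33 = [rho(3) - phi_21 rho(2) - phi_22 rho(1)] / [1 - phi_21 rho(1) - phi_22 rho(2)]
    numerator   = 0.3332 - (0.452562)(0.3762) - (0.138469)(0.5253) = 0.0902083
    denominator = 1 - (0.452562)(0.5253) - (0.138469)(0.3762) = 0.71017701
  phi_33 = 0.0902083 / 0.71017701 = 0.127.
Therefore phi_{33} = 0.1270.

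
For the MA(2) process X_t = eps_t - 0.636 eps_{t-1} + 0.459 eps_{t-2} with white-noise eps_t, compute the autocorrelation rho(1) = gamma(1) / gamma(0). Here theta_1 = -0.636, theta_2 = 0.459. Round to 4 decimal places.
\rho(1) = -0.5745

For an MA(q) process with theta_0 = 1, the autocovariance is
  gamma(k) = sigma^2 * sum_{i=0..q-k} theta_i * theta_{i+k},
and rho(k) = gamma(k) / gamma(0). Sigma^2 cancels.
  numerator   = (1)*(-0.636) + (-0.636)*(0.459) = -0.927924.
  denominator = (1)^2 + (-0.636)^2 + (0.459)^2 = 1.615177.
  rho(1) = -0.927924 / 1.615177 = -0.5745.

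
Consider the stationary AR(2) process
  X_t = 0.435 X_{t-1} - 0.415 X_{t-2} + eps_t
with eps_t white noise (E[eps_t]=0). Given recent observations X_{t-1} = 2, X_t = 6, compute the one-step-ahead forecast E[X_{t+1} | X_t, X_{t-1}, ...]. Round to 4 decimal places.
E[X_{t+1} \mid \mathcal F_t] = 1.7800

For an AR(p) model X_t = c + sum_i phi_i X_{t-i} + eps_t, the
one-step-ahead conditional mean is
  E[X_{t+1} | X_t, ...] = c + sum_i phi_i X_{t+1-i}.
Substitute known values:
  E[X_{t+1} | ...] = (0.435) * (6) + (-0.415) * (2)
                   = 1.7800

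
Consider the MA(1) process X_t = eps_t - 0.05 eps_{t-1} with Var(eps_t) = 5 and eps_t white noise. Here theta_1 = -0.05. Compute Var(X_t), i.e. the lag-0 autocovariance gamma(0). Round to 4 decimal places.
\gamma(0) = 5.0125

For an MA(q) process X_t = eps_t + sum_i theta_i eps_{t-i} with
Var(eps_t) = sigma^2, the variance is
  gamma(0) = sigma^2 * (1 + sum_i theta_i^2).
  sum_i theta_i^2 = (-0.05)^2 = 0.0025.
  gamma(0) = 5 * (1 + 0.0025) = 5 * 1.0025 = 5.0125.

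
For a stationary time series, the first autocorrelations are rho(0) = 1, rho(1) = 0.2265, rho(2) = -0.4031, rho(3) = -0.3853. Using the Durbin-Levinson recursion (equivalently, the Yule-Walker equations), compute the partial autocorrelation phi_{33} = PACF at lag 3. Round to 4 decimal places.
\phi_{33} = -0.1939

The PACF at lag k is phi_{kk}, the last component of the solution
to the Yule-Walker system G_k phi = r_k where
  (G_k)_{ij} = rho(|i - j|), (r_k)_i = rho(i), i,j = 1..k.
Equivalently, Durbin-Levinson gives phi_{kk} iteratively:
  phi_{11} = rho(1)
  phi_{kk} = [rho(k) - sum_{j=1..k-1} phi_{k-1,j} rho(k-j)]
            / [1 - sum_{j=1..k-1} phi_{k-1,j} rho(j)],
  phi_{k,j} = phi_{k-1,j} - phi_{kk} phi_{k-1,k-j},  j = 1..k-1.
Step k = 1:
  phi_11 = rho(1) = 0.2265.
Step k = 2:
  phi_22 = [rho(2) - phi_11 rho(1)] / [1 - phi_11 rho(1)] = [-0.4031 - (0.2265)(0.2265)] / [1 - (0.2265)(0.2265)]
         = -0.45440225 / 0.94869775 = -0.478975.
  Update: phi_21 = phi_11 - phi_22 phi_11 = 0.2265 - (-0.478975)(0.2265) = 0.334988.
Step k = 3:
  phi_33 = [rho(3) - phi_21 rho(2) - phi_22 rho(1)] / [1 - phi_21 rho(1) - phi_22 rho(2)]
    numerator   = -0.3853 - (0.334988)(-0.4031) - (-0.478975)(0.2265) = -0.14177865
    denominator = 1 - (0.334988)(0.2265) - (-0.478975)(-0.4031) = 0.73105055
  phi_33 = -0.14177865 / 0.73105055 = -0.1939.
Therefore phi_{33} = -0.1939.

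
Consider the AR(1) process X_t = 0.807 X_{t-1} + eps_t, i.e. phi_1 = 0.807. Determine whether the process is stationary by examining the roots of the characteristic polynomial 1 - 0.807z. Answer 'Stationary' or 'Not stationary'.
\text{Stationary}

The AR(p) characteristic polynomial is P(z) = 1 - 0.807z.
Stationarity requires all roots to lie outside the unit circle, i.e. |z| > 1 for every root.
This is linear in z: 1 + (-0.807) z = 0  =>  z = -1/(-0.807) = 1.239157,  |z| = 1.239157.
Moduli of all roots: 1.2392.
All moduli strictly greater than 1? Yes.
Verdict: Stationary.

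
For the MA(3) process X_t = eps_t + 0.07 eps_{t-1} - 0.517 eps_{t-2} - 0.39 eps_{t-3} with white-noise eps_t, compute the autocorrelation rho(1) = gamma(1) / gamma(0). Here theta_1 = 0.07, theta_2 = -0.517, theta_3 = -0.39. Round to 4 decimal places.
\rho(1) = 0.1653

For an MA(q) process with theta_0 = 1, the autocovariance is
  gamma(k) = sigma^2 * sum_{i=0..q-k} theta_i * theta_{i+k},
and rho(k) = gamma(k) / gamma(0). Sigma^2 cancels.
  numerator   = (1)*(0.07) + (0.07)*(-0.517) + (-0.517)*(-0.39) = 0.23544.
  denominator = (1)^2 + (0.07)^2 + (-0.517)^2 + (-0.39)^2 = 1.424289.
  rho(1) = 0.23544 / 1.424289 = 0.1653.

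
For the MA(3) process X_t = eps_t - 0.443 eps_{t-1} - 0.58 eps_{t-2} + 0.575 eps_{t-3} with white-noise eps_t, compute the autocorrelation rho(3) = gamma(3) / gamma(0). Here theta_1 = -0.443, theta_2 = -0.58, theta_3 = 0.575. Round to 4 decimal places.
\rho(3) = 0.3086

For an MA(q) process with theta_0 = 1, the autocovariance is
  gamma(k) = sigma^2 * sum_{i=0..q-k} theta_i * theta_{i+k},
and rho(k) = gamma(k) / gamma(0). Sigma^2 cancels.
  numerator   = (1)*(0.575) = 0.575.
  denominator = (1)^2 + (-0.443)^2 + (-0.58)^2 + (0.575)^2 = 1.863274.
  rho(3) = 0.575 / 1.863274 = 0.3086.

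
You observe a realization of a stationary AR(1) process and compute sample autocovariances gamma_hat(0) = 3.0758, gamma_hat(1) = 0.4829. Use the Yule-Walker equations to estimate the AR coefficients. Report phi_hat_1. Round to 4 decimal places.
\hat\phi_{1} = 0.1570

The Yule-Walker equations for an AR(p) process read, in matrix form,
  Gamma_p phi = r_p,   with   (Gamma_p)_{ij} = gamma(|i - j|),
                       (r_p)_i = gamma(i),   i,j = 1..p.
Substitute the sample gammas (Toeplitz matrix and right-hand side of size 1):
  Gamma_p = [[3.0758]]
  r_p     = [0.4829]
With p = 1 this is the single equation gamma(0) phi_1 = gamma(1):
  phi_hat_1 = gamma(1) / gamma(0) = 0.4829 / 3.0758 = 0.1570.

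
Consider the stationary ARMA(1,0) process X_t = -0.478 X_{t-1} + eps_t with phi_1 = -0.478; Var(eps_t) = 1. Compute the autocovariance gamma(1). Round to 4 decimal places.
\gamma(1) = -0.6196

Multiply the model equation by X_{t-k} and take expectations. With theta_0 = psi_0 = 1 and psi_j the MA(infinity) weights, this gives
  gamma(k) - sum_i phi_i gamma(k-i) = c_k,
  c_k = sigma^2 * sum_{j=k..q} theta_j psi_{j-k}   (c_k = 0 for k > q),
using gamma(-m) = gamma(m).
Pure AR (q = 0): c_0 = sigma^2 = 1, c_k = 0 for k >= 1.
Equations for k = 0 and k = 1 (AR order 1):
  gamma(0) = phi_1 gamma(1) + c_0
  gamma(1) = phi_1 gamma(0) + c_1
Substituting the second into the first: gamma(0) (1 - phi_1^2) = c_0 + phi_1 c_1, so
  gamma(0) = c_0 / (1 - phi_1^2) = 1 / (1 - (-0.478)^2) = 1 / 0.771516 = 1.296149.
  gamma(1) = phi_1 gamma(0) = (-0.478)(1.296149) = -0.619559.
Therefore gamma(1) = -0.6196 (to 4 decimal places).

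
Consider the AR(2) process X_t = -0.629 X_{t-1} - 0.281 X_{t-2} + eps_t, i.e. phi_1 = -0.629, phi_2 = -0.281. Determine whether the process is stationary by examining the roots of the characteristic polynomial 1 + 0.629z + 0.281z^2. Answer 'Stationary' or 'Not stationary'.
\text{Stationary}

The AR(p) characteristic polynomial is P(z) = 1 + 0.629z + 0.281z^2.
Stationarity requires all roots to lie outside the unit circle, i.e. |z| > 1 for every root.
Set 1 + (0.629) z + (0.281) z^2 = 0, i.e. a z^2 + b z + c = 0 with a = 0.281, b = 0.629, c = 1.
Discriminant D = b^2 - 4ac = (0.629)^2 - 4*(0.281)*1 = 0.395641 - (1.124) = -0.728359.
D < 0, so the roots are the complex-conjugate pair z = (-b +/- i sqrt(-D)) / (2a) = -1.1192 +/- 1.5186i.
For a conjugate pair |z|^2 = z * conj(z) = (product of roots) = c/a = 1/(0.281) = 3.558719, so |z| = sqrt(3.558719) = 1.8865 for both roots.
Moduli of all roots: 1.8865, 1.8865.
All moduli strictly greater than 1? Yes.
Verdict: Stationary.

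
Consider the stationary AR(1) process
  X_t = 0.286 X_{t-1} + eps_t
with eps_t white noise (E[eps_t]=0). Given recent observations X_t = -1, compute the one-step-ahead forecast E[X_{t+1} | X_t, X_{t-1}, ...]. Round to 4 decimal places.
E[X_{t+1} \mid \mathcal F_t] = -0.2860

For an AR(p) model X_t = c + sum_i phi_i X_{t-i} + eps_t, the
one-step-ahead conditional mean is
  E[X_{t+1} | X_t, ...] = c + sum_i phi_i X_{t+1-i}.
Substitute known values:
  E[X_{t+1} | ...] = (0.286) * (-1)
                   = -0.2860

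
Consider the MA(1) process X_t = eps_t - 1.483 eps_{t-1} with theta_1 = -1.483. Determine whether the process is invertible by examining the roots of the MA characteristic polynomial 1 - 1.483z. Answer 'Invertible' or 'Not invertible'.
\text{Not invertible}

The MA(q) characteristic polynomial is P(z) = 1 - 1.483z.
Invertibility requires all roots to lie outside the unit circle, i.e. |z| > 1 for every root.
This is linear in z: 1 + (-1.483) z = 0  =>  z = -1/(-1.483) = 0.674309,  |z| = 0.674309.
Moduli of all roots: 0.6743.
All moduli strictly greater than 1? No.
Verdict: Not invertible.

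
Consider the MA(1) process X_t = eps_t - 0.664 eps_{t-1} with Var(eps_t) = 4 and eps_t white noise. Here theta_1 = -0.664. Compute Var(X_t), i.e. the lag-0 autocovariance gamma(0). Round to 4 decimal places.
\gamma(0) = 5.7636

For an MA(q) process X_t = eps_t + sum_i theta_i eps_{t-i} with
Var(eps_t) = sigma^2, the variance is
  gamma(0) = sigma^2 * (1 + sum_i theta_i^2).
  sum_i theta_i^2 = (-0.664)^2 = 0.440896.
  gamma(0) = 4 * (1 + 0.440896) = 4 * 1.440896 = 5.763584, which rounds to 5.7636.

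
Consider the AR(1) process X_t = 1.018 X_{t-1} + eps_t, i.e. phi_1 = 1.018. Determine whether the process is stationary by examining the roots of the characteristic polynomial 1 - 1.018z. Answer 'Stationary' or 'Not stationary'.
\text{Not stationary}

The AR(p) characteristic polynomial is P(z) = 1 - 1.018z.
Stationarity requires all roots to lie outside the unit circle, i.e. |z| > 1 for every root.
This is linear in z: 1 + (-1.018) z = 0  =>  z = -1/(-1.018) = 0.982318,  |z| = 0.982318.
Moduli of all roots: 0.9823.
All moduli strictly greater than 1? No.
Verdict: Not stationary.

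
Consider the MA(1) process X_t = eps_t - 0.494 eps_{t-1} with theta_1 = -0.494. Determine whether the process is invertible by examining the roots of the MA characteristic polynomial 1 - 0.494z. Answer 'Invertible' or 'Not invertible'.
\text{Invertible}

The MA(q) characteristic polynomial is P(z) = 1 - 0.494z.
Invertibility requires all roots to lie outside the unit circle, i.e. |z| > 1 for every root.
This is linear in z: 1 + (-0.494) z = 0  =>  z = -1/(-0.494) = 2.024291,  |z| = 2.024291.
Moduli of all roots: 2.0243.
All moduli strictly greater than 1? Yes.
Verdict: Invertible.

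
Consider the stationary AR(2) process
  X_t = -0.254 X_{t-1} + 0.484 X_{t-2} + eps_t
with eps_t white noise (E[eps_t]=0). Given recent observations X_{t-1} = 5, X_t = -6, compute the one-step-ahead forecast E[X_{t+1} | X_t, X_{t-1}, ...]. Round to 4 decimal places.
E[X_{t+1} \mid \mathcal F_t] = 3.9440

For an AR(p) model X_t = c + sum_i phi_i X_{t-i} + eps_t, the
one-step-ahead conditional mean is
  E[X_{t+1} | X_t, ...] = c + sum_i phi_i X_{t+1-i}.
Substitute known values:
  E[X_{t+1} | ...] = (-0.254) * (-6) + (0.484) * (5)
                   = 3.9440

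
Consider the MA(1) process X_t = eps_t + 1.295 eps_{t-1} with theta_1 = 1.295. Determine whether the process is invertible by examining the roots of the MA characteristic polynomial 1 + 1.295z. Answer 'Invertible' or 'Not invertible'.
\text{Not invertible}

The MA(q) characteristic polynomial is P(z) = 1 + 1.295z.
Invertibility requires all roots to lie outside the unit circle, i.e. |z| > 1 for every root.
This is linear in z: 1 + (1.295) z = 0  =>  z = -1/(1.295) = -0.772201,  |z| = 0.772201.
Moduli of all roots: 0.7722.
All moduli strictly greater than 1? No.
Verdict: Not invertible.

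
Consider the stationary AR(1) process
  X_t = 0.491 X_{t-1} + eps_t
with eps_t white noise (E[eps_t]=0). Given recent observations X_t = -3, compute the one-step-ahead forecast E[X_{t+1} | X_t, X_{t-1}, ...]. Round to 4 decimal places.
E[X_{t+1} \mid \mathcal F_t] = -1.4730

For an AR(p) model X_t = c + sum_i phi_i X_{t-i} + eps_t, the
one-step-ahead conditional mean is
  E[X_{t+1} | X_t, ...] = c + sum_i phi_i X_{t+1-i}.
Substitute known values:
  E[X_{t+1} | ...] = (0.491) * (-3)
                   = -1.4730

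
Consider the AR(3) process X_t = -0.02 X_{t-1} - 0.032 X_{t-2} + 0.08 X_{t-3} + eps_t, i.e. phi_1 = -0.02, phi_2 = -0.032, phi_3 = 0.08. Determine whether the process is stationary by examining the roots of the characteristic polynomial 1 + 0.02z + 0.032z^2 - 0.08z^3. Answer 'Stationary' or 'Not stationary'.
\text{Stationary}

The AR(p) characteristic polynomial is P(z) = 1 + 0.02z + 0.032z^2 - 0.08z^3.
Stationarity requires all roots to lie outside the unit circle, i.e. |z| > 1 for every root.
Degree 3: look for a simple real root z0 first, then factor out (1 - z/z0) and solve the remaining quadratic.
Testing z0 = 2.5: P(2.5) = 1 + (0.02)(2.5) + (0.032)(2.5)^2 + (-0.08)(2.5)^3
  = 1 + (0.05) + (0.2) + (-1.25) = 0.  So z_0 = 2.5 is a root, |z_0| = 2.5.
Divide out the factor (1 - 0.4 z) = (1 - z/z0) (since 1/z0 = 0.4):
  P(z) = (1 - 0.4 z)(1 + (0.42) z + (0.2) z^2)
  [check: z-coef 0.42 - (0.4) = 0.02; z^2-coef 0.2 - (0.4)(0.42) = 0.032; z^3-coef -(0.4)(0.2) = -0.08.]
Remaining roots from the quadratic factor 1 + (0.42) z + (0.2) z^2:
  Set 1 + (0.42) z + (0.2) z^2 = 0, i.e. a z^2 + b z + c = 0 with a = 0.2, b = 0.42, c = 1.
  Discriminant D = b^2 - 4ac = (0.42)^2 - 4*(0.2)*1 = 0.1764 - (0.8) = -0.6236.
  D < 0, so the roots are the complex-conjugate pair z = (-b +/- i sqrt(-D)) / (2a) = -1.05 +/- 1.9742i.
  For a conjugate pair |z|^2 = z * conj(z) = (product of roots) = c/a = 1/(0.2) = 5, so |z| = sqrt(5) = 2.2361 for both roots.
Moduli of all roots: 2.5000, 2.2361, 2.2361.
All moduli strictly greater than 1? Yes.
Verdict: Stationary.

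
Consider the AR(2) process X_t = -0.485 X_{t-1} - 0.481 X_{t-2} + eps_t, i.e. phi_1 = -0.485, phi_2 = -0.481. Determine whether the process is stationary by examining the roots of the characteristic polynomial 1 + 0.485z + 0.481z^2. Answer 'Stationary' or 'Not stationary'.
\text{Stationary}

The AR(p) characteristic polynomial is P(z) = 1 + 0.485z + 0.481z^2.
Stationarity requires all roots to lie outside the unit circle, i.e. |z| > 1 for every root.
Set 1 + (0.485) z + (0.481) z^2 = 0, i.e. a z^2 + b z + c = 0 with a = 0.481, b = 0.485, c = 1.
Discriminant D = b^2 - 4ac = (0.485)^2 - 4*(0.481)*1 = 0.235225 - (1.924) = -1.688775.
D < 0, so the roots are the complex-conjugate pair z = (-b +/- i sqrt(-D)) / (2a) = -0.5042 +/- 1.3509i.
For a conjugate pair |z|^2 = z * conj(z) = (product of roots) = c/a = 1/(0.481) = 2.079002, so |z| = sqrt(2.079002) = 1.4419 for both roots.
Moduli of all roots: 1.4419, 1.4419.
All moduli strictly greater than 1? Yes.
Verdict: Stationary.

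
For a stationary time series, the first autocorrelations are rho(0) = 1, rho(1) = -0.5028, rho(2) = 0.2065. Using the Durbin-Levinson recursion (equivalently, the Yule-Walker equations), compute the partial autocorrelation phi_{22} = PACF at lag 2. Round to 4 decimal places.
\phi_{22} = -0.0620

The PACF at lag k is phi_{kk}, the last component of the solution
to the Yule-Walker system G_k phi = r_k where
  (G_k)_{ij} = rho(|i - j|), (r_k)_i = rho(i), i,j = 1..k.
Equivalently, Durbin-Levinson gives phi_{kk} iteratively:
  phi_{11} = rho(1)
  phi_{kk} = [rho(k) - sum_{j=1..k-1} phi_{k-1,j} rho(k-j)]
            / [1 - sum_{j=1..k-1} phi_{k-1,j} rho(j)],
  phi_{k,j} = phi_{k-1,j} - phi_{kk} phi_{k-1,k-j},  j = 1..k-1.
Step k = 1:
  phi_11 = rho(1) = -0.5028.
Step k = 2:
  phi_22 = [rho(2) - phi_11 rho(1)] / [1 - phi_11 rho(1)] = [0.2065 - (-0.5028)(-0.5028)] / [1 - (-0.5028)(-0.5028)]
         = -0.04630784 / 0.74719216 = -0.062.
Therefore phi_{22} = -0.0620.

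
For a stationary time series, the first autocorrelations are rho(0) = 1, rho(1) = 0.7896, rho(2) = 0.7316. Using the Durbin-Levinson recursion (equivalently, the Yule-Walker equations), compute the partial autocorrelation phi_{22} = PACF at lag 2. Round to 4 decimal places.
\phi_{22} = 0.2872

The PACF at lag k is phi_{kk}, the last component of the solution
to the Yule-Walker system G_k phi = r_k where
  (G_k)_{ij} = rho(|i - j|), (r_k)_i = rho(i), i,j = 1..k.
Equivalently, Durbin-Levinson gives phi_{kk} iteratively:
  phi_{11} = rho(1)
  phi_{kk} = [rho(k) - sum_{j=1..k-1} phi_{k-1,j} rho(k-j)]
            / [1 - sum_{j=1..k-1} phi_{k-1,j} rho(j)],
  phi_{k,j} = phi_{k-1,j} - phi_{kk} phi_{k-1,k-j},  j = 1..k-1.
Step k = 1:
  phi_11 = rho(1) = 0.7896.
Step k = 2:
  phi_22 = [rho(2) - phi_11 rho(1)] / [1 - phi_11 rho(1)] = [0.7316 - (0.7896)(0.7896)] / [1 - (0.7896)(0.7896)]
         = 0.10813184 / 0.37653184 = 0.2872.
Therefore phi_{22} = 0.2872.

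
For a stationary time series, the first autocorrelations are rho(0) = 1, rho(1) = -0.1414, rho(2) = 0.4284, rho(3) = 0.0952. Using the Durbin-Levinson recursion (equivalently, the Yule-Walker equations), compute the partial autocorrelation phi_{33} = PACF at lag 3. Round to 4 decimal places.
\phi_{33} = 0.2340

The PACF at lag k is phi_{kk}, the last component of the solution
to the Yule-Walker system G_k phi = r_k where
  (G_k)_{ij} = rho(|i - j|), (r_k)_i = rho(i), i,j = 1..k.
Equivalently, Durbin-Levinson gives phi_{kk} iteratively:
  phi_{11} = rho(1)
  phi_{kk} = [rho(k) - sum_{j=1..k-1} phi_{k-1,j} rho(k-j)]
            / [1 - sum_{j=1..k-1} phi_{k-1,j} rho(j)],
  phi_{k,j} = phi_{k-1,j} - phi_{kk} phi_{k-1,k-j},  j = 1..k-1.
Step k = 1:
  phi_11 = rho(1) = -0.1414.
Step k = 2:
  phi_22 = [rho(2) - phi_11 rho(1)] / [1 - phi_11 rho(1)] = [0.4284 - (-0.1414)(-0.1414)] / [1 - (-0.1414)(-0.1414)]
         = 0.40840604 / 0.98000604 = 0.416738.
  Update: phi_21 = phi_11 - phi_22 phi_11 = -0.1414 - (0.416738)(-0.1414) = -0.082473.
Step k = 3:
  phi_33 = [rho(3) - phi_21 rho(2) - phi_22 rho(1)] / [1 - phi_21 rho(1) - phi_22 rho(2)]
    numerator   = 0.0952 - (-0.082473)(0.4284) - (0.416738)(-0.1414) = 0.18945832
    denominator = 1 - (-0.082473)(-0.1414) - (0.416738)(0.4284) = 0.80980761
  phi_33 = 0.18945832 / 0.80980761 = 0.234.
Therefore phi_{33} = 0.2340.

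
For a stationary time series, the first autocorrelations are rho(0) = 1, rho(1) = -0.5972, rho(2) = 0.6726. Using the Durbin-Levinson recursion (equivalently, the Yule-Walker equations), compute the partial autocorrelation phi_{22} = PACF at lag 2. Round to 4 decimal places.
\phi_{22} = 0.4911

The PACF at lag k is phi_{kk}, the last component of the solution
to the Yule-Walker system G_k phi = r_k where
  (G_k)_{ij} = rho(|i - j|), (r_k)_i = rho(i), i,j = 1..k.
Equivalently, Durbin-Levinson gives phi_{kk} iteratively:
  phi_{11} = rho(1)
  phi_{kk} = [rho(k) - sum_{j=1..k-1} phi_{k-1,j} rho(k-j)]
            / [1 - sum_{j=1..k-1} phi_{k-1,j} rho(j)],
  phi_{k,j} = phi_{k-1,j} - phi_{kk} phi_{k-1,k-j},  j = 1..k-1.
Step k = 1:
  phi_11 = rho(1) = -0.5972.
Step k = 2:
  phi_22 = [rho(2) - phi_11 rho(1)] / [1 - phi_11 rho(1)] = [0.6726 - (-0.5972)(-0.5972)] / [1 - (-0.5972)(-0.5972)]
         = 0.31595216 / 0.64335216 = 0.4911.
Therefore phi_{22} = 0.4911.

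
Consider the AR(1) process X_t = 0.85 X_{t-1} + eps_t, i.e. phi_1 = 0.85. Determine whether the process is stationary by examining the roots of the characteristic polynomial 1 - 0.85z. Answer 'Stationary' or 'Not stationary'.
\text{Stationary}

The AR(p) characteristic polynomial is P(z) = 1 - 0.85z.
Stationarity requires all roots to lie outside the unit circle, i.e. |z| > 1 for every root.
This is linear in z: 1 + (-0.85) z = 0  =>  z = -1/(-0.85) = 1.176471,  |z| = 1.176471.
Moduli of all roots: 1.1765.
All moduli strictly greater than 1? Yes.
Verdict: Stationary.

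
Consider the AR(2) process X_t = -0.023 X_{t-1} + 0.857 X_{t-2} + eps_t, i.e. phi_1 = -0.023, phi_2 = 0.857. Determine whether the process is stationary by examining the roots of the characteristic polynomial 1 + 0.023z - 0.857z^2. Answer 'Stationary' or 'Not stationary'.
\text{Stationary}

The AR(p) characteristic polynomial is P(z) = 1 + 0.023z - 0.857z^2.
Stationarity requires all roots to lie outside the unit circle, i.e. |z| > 1 for every root.
Set 1 + (0.023) z + (-0.857) z^2 = 0, i.e. a z^2 + b z + c = 0 with a = -0.857, b = 0.023, c = 1.
Discriminant D = b^2 - 4ac = (0.023)^2 - 4*(-0.857)*1 = 0.000529 - (-3.428) = 3.428529.
D >= 0, so the roots are real: z = (-b +/- sqrt(D)) / (2a) = (-0.023 +/- 1.851629) / (-1.714).
  z_1 = (-0.023 + 1.851629) / (-1.714) = -1.0669,   |z_1| = 1.0669.
  z_2 = (-0.023 - 1.851629) / (-1.714) = 1.0937,   |z_2| = 1.0937.
Moduli of all roots: 1.0669, 1.0937.
All moduli strictly greater than 1? Yes.
Verdict: Stationary.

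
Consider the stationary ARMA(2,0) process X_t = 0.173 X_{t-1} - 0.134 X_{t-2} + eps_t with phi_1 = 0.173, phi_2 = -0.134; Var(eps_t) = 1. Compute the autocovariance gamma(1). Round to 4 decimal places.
\gamma(1) = 0.1590

Multiply the model equation by X_{t-k} and take expectations. With theta_0 = psi_0 = 1 and psi_j the MA(infinity) weights, this gives
  gamma(k) - sum_i phi_i gamma(k-i) = c_k,
  c_k = sigma^2 * sum_{j=k..q} theta_j psi_{j-k}   (c_k = 0 for k > q),
using gamma(-m) = gamma(m).
Pure AR (q = 0): c_0 = sigma^2 = 1, c_k = 0 for k >= 1.
Equations for k = 0, 1, 2 (AR order 2, c_2 = 0):
  (E0) gamma(0) = phi_1 gamma(1) + phi_2 gamma(2) + c_0
  (E1) gamma(1) = phi_1 gamma(0) + phi_2 gamma(1) + c_1
  (E2) gamma(2) = phi_1 gamma(1) + phi_2 gamma(0)
From (E1): gamma(1) = A gamma(0) + B with
  A = phi_1 / (1 - phi_2) = 0.173 / 1.134 = 0.152557,   B = c_1 / (1 - phi_2) = 0 / 1.134 = 0.
Insert (E2) into (E0): gamma(0) (1 - phi_2^2) = phi_1 (1 + phi_2) gamma(1) + c_0.
  phi_1 (1 + phi_2) = (0.173)(0.866) = 0.149818,   1 - phi_2^2 = 0.982044.
Replace gamma(1) by A gamma(0) + B and collect gamma(0):
  gamma(0) [0.982044 - (0.149818)(0.152557)] = c_0 = 1
  gamma(0) * 0.959188 = 1
  gamma(0) = 1 / 0.959188 = 1.042548.
  gamma(1) = A gamma(0) = (0.152557)(1.042548) = 0.159048.
Therefore gamma(1) = 0.1590 (to 4 decimal places).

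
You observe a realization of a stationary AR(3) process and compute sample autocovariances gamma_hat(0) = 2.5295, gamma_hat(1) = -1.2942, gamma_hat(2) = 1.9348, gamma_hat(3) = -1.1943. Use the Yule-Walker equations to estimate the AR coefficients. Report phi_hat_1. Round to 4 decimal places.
\hat\phi_{1} = -0.1650

The Yule-Walker equations for an AR(p) process read, in matrix form,
  Gamma_p phi = r_p,   with   (Gamma_p)_{ij} = gamma(|i - j|),
                       (r_p)_i = gamma(i),   i,j = 1..p.
Substitute the sample gammas (Toeplitz matrix and right-hand side of size 3):
  Gamma_p = [[2.5295, -1.2942, 1.9348], [-1.2942, 2.5295, -1.2942], [1.9348, -1.2942, 2.5295]]
  r_p     = [-1.2942, 1.9348, -1.1943]
Written out (R1..R3):
  (R1) 2.5295 phi_1 - 1.2942 phi_2 + 1.9348 phi_3 = -1.2942
  (R2) -1.2942 phi_1 + 2.5295 phi_2 - 1.2942 phi_3 = 1.9348
  (R3) 1.9348 phi_1 - 1.2942 phi_2 + 2.5295 phi_3 = -1.1943
Gaussian elimination:
  R2 <- R2 - (-1.2942/2.5295) R1 = R2 - (-0.511643) R1:  1.867332 phi_2 - 0.304274 phi_3 = 1.272632
  R3 <- R3 - (1.9348/2.5295) R1 = R3 - (0.764894) R1:  -0.304274 phi_2 + 1.049583 phi_3 = -0.204374
  R3 <- R3 - (-0.304274/1.867332) R2 = R3 - (-0.162946) R2:  1.000002 phi_3 = 0.002996
Back-substitution:
  phi_hat_3 = 0.002996 / 1.000002 = 0.002996
  phi_hat_2 = (1.272632 - (-0.304274)(0.002996)) / 1.867332 = 0.682012
  phi_hat_1 = (-1.2942 - (-1.2942)(0.682012) - (1.9348)(0.002996)) / 2.5295 = -0.164988
So phi_hat = [-0.1650, 0.6820, 0.0030].
Therefore phi_hat_1 = -0.1650.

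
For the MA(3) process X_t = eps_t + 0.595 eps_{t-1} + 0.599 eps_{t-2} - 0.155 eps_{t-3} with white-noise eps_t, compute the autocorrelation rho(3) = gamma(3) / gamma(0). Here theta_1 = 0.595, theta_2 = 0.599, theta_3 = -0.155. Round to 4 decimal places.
\rho(3) = -0.0892

For an MA(q) process with theta_0 = 1, the autocovariance is
  gamma(k) = sigma^2 * sum_{i=0..q-k} theta_i * theta_{i+k},
and rho(k) = gamma(k) / gamma(0). Sigma^2 cancels.
  numerator   = (1)*(-0.155) = -0.155.
  denominator = (1)^2 + (0.595)^2 + (0.599)^2 + (-0.155)^2 = 1.736851.
  rho(3) = -0.155 / 1.736851 = -0.0892.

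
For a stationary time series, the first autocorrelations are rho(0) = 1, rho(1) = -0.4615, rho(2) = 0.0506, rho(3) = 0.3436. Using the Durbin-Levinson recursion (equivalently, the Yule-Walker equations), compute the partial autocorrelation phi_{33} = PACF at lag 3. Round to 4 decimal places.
\phi_{33} = 0.3670

The PACF at lag k is phi_{kk}, the last component of the solution
to the Yule-Walker system G_k phi = r_k where
  (G_k)_{ij} = rho(|i - j|), (r_k)_i = rho(i), i,j = 1..k.
Equivalently, Durbin-Levinson gives phi_{kk} iteratively:
  phi_{11} = rho(1)
  phi_{kk} = [rho(k) - sum_{j=1..k-1} phi_{k-1,j} rho(k-j)]
            / [1 - sum_{j=1..k-1} phi_{k-1,j} rho(j)],
  phi_{k,j} = phi_{k-1,j} - phi_{kk} phi_{k-1,k-j},  j = 1..k-1.
Step k = 1:
  phi_11 = rho(1) = -0.4615.
Step k = 2:
  phi_22 = [rho(2) - phi_11 rho(1)] / [1 - phi_11 rho(1)] = [0.0506 - (-0.4615)(-0.4615)] / [1 - (-0.4615)(-0.4615)]
         = -0.16238225 / 0.78701775 = -0.206326.
  Update: phi_21 = phi_11 - phi_22 phi_11 = -0.4615 - (-0.206326)(-0.4615) = -0.556719.
Step k = 3:
  phi_33 = [rho(3) - phi_21 rho(2) - phi_22 rho(1)] / [1 - phi_21 rho(1) - phi_22 rho(2)]
    numerator   = 0.3436 - (-0.556719)(0.0506) - (-0.206326)(-0.4615) = 0.27655054
    denominator = 1 - (-0.556719)(-0.4615) - (-0.206326)(0.0506) = 0.75351406
  phi_33 = 0.27655054 / 0.75351406 = 0.367.
Therefore phi_{33} = 0.3670.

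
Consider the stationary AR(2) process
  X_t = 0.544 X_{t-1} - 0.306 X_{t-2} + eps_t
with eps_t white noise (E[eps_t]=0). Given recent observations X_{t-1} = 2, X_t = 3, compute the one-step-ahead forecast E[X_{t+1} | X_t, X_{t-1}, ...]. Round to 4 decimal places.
E[X_{t+1} \mid \mathcal F_t] = 1.0200

For an AR(p) model X_t = c + sum_i phi_i X_{t-i} + eps_t, the
one-step-ahead conditional mean is
  E[X_{t+1} | X_t, ...] = c + sum_i phi_i X_{t+1-i}.
Substitute known values:
  E[X_{t+1} | ...] = (0.544) * (3) + (-0.306) * (2)
                   = 1.0200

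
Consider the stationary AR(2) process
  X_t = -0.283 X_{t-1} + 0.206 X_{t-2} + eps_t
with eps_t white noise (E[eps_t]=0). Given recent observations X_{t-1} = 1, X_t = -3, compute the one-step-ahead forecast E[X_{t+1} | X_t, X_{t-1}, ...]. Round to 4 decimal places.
E[X_{t+1} \mid \mathcal F_t] = 1.0550

For an AR(p) model X_t = c + sum_i phi_i X_{t-i} + eps_t, the
one-step-ahead conditional mean is
  E[X_{t+1} | X_t, ...] = c + sum_i phi_i X_{t+1-i}.
Substitute known values:
  E[X_{t+1} | ...] = (-0.283) * (-3) + (0.206) * (1)
                   = 1.0550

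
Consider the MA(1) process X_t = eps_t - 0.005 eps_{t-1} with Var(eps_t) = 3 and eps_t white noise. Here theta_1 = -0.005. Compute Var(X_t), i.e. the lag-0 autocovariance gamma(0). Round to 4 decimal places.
\gamma(0) = 3.0001

For an MA(q) process X_t = eps_t + sum_i theta_i eps_{t-i} with
Var(eps_t) = sigma^2, the variance is
  gamma(0) = sigma^2 * (1 + sum_i theta_i^2).
  sum_i theta_i^2 = (-0.005)^2 = 0.000025.
  gamma(0) = 3 * (1 + 0.000025) = 3 * 1.000025 = 3.000075, which rounds to 3.0001.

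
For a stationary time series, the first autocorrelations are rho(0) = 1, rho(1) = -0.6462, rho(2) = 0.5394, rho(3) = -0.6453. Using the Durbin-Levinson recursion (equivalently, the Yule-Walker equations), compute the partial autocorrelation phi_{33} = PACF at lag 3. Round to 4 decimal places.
\phi_{33} = -0.4210

The PACF at lag k is phi_{kk}, the last component of the solution
to the Yule-Walker system G_k phi = r_k where
  (G_k)_{ij} = rho(|i - j|), (r_k)_i = rho(i), i,j = 1..k.
Equivalently, Durbin-Levinson gives phi_{kk} iteratively:
  phi_{11} = rho(1)
  phi_{kk} = [rho(k) - sum_{j=1..k-1} phi_{k-1,j} rho(k-j)]
            / [1 - sum_{j=1..k-1} phi_{k-1,j} rho(j)],
  phi_{k,j} = phi_{k-1,j} - phi_{kk} phi_{k-1,k-j},  j = 1..k-1.
Step k = 1:
  phi_11 = rho(1) = -0.6462.
Step k = 2:
  phi_22 = [rho(2) - phi_11 rho(1)] / [1 - phi_11 rho(1)] = [0.5394 - (-0.6462)(-0.6462)] / [1 - (-0.6462)(-0.6462)]
         = 0.12182556 / 0.58242556 = 0.209169.
  Update: phi_21 = phi_11 - phi_22 phi_11 = -0.6462 - (0.209169)(-0.6462) = -0.511035.
Step k = 3:
  phi_33 = [rho(3) - phi_21 rho(2) - phi_22 rho(1)] / [1 - phi_21 rho(1) - phi_22 rho(2)]
    numerator   = -0.6453 - (-0.511035)(0.5394) - (0.209169)(-0.6462) = -0.23448262
    denominator = 1 - (-0.511035)(-0.6462) - (0.209169)(0.5394) = 0.55694339
  phi_33 = -0.23448262 / 0.55694339 = -0.421.
Therefore phi_{33} = -0.4210.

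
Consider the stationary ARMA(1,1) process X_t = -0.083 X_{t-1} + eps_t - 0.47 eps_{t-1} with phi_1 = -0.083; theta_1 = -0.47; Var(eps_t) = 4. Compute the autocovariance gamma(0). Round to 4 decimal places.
\gamma(0) = 5.2317

Multiply the model equation by X_{t-k} and take expectations. With theta_0 = psi_0 = 1 and psi_j the MA(infinity) weights, this gives
  gamma(k) - sum_i phi_i gamma(k-i) = c_k,
  c_k = sigma^2 * sum_{j=k..q} theta_j psi_{j-k}   (c_k = 0 for k > q),
using gamma(-m) = gamma(m).
psi-weights needed (psi_j = theta_j + sum_i phi_i psi_{j-i}):
  psi_1 = theta_1 + phi_1 = -0.47 + (-0.083) = -0.553
Right-hand sides:
  c_0 = sigma^2 (1 + theta_1 psi_1) = 4 * (1 + (-0.47)(-0.553)) = 4 * 1.25991 = 5.03964
  c_1 = sigma^2 theta_1 = 4 * (-0.47) = -1.88
  c_2 = 0
Equations for k = 0 and k = 1 (AR order 1):
  gamma(0) = phi_1 gamma(1) + c_0
  gamma(1) = phi_1 gamma(0) + c_1
Substituting the second into the first: gamma(0) (1 - phi_1^2) = c_0 + phi_1 c_1, so
  gamma(0) = (c_0 + phi_1 c_1) / (1 - phi_1^2) = (5.03964 + (-0.083)(-1.88)) / (1 - (-0.083)^2) = 5.19568 / 0.993111 = 5.231721.
Therefore gamma(0) = 5.2317 (to 4 decimal places).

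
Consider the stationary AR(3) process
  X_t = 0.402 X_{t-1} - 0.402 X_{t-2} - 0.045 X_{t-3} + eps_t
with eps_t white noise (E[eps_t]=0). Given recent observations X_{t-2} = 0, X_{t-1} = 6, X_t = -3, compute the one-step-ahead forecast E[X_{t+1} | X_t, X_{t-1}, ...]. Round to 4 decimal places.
E[X_{t+1} \mid \mathcal F_t] = -3.6180

For an AR(p) model X_t = c + sum_i phi_i X_{t-i} + eps_t, the
one-step-ahead conditional mean is
  E[X_{t+1} | X_t, ...] = c + sum_i phi_i X_{t+1-i}.
Substitute known values:
  E[X_{t+1} | ...] = (0.402) * (-3) + (-0.402) * (6) + (-0.045) * (0)
                   = -3.6180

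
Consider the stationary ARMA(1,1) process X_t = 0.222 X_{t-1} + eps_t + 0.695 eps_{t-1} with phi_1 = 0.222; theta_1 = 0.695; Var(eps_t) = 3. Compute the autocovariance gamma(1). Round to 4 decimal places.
\gamma(1) = 3.3401

Multiply the model equation by X_{t-k} and take expectations. With theta_0 = psi_0 = 1 and psi_j the MA(infinity) weights, this gives
  gamma(k) - sum_i phi_i gamma(k-i) = c_k,
  c_k = sigma^2 * sum_{j=k..q} theta_j psi_{j-k}   (c_k = 0 for k > q),
using gamma(-m) = gamma(m).
psi-weights needed (psi_j = theta_j + sum_i phi_i psi_{j-i}):
  psi_1 = theta_1 + phi_1 = 0.695 + (0.222) = 0.917
Right-hand sides:
  c_0 = sigma^2 (1 + theta_1 psi_1) = 3 * (1 + (0.695)(0.917)) = 3 * 1.637315 = 4.911945
  c_1 = sigma^2 theta_1 = 3 * (0.695) = 2.085
  c_2 = 0
Equations for k = 0 and k = 1 (AR order 1):
  gamma(0) = phi_1 gamma(1) + c_0
  gamma(1) = phi_1 gamma(0) + c_1
Substituting the second into the first: gamma(0) (1 - phi_1^2) = c_0 + phi_1 c_1, so
  gamma(0) = (c_0 + phi_1 c_1) / (1 - phi_1^2) = (4.911945 + (0.222)(2.085)) / (1 - (0.222)^2) = 5.374815 / 0.950716 = 5.653439.
  gamma(1) = phi_1 gamma(0) + c_1 = (0.222)(5.653439) + (2.085) = 3.340063.
Therefore gamma(1) = 3.3401 (to 4 decimal places).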